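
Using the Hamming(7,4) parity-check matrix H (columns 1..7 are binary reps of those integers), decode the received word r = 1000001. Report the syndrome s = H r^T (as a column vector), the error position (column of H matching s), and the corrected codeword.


s = (1, 1, 0)^T, error position = 6, corrected codeword c = 1000011

Compute s = H r^T mod 2 one row at a time:
  s_1 = 0 + 0 + 0 + 1 = 1 ≡ 1 (mod 2).
  s_2 = 0 + 0 + 0 + 1 = 1 ≡ 1 (mod 2).
  s_3 = 1 + 0 + 0 + 1 = 2 ≡ 0 (mod 2).
s = (1, 1, 0)^T — this equals column 6 of H (binary 110), so error is at position 6.
Correct: flip bit 6 of r = 1000001 to get c = 1000011.


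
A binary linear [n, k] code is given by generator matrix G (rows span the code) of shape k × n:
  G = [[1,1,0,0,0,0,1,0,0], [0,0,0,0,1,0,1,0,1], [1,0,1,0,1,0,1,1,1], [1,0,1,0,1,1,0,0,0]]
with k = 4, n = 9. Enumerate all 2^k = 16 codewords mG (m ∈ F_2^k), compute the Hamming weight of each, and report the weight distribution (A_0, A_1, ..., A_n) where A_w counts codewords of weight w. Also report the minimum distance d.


Weight distribution: A_0 = 1, A_3 = 4, A_4 = 5, A_5 = 4, A_6 = 2. Minimum distance d = 3.

Enumerate all 2^4 = 16 messages m ∈ F_2^4.
For each, compute codeword c = mG in F_2^9, then tally its weight.
  m = 0000 → c = 000000000, weight = 0.
  m = 1000 → c = 110000100, weight = 3.
  m = 0100 → c = 000010101, weight = 3.
  m = 1100 → c = 110010001, weight = 4.
  m = 0010 → c = 101010111, weight = 6.
  m = 1010 → c = 011010011, weight = 5.
  m = 0110 → c = 101000010, weight = 3.
  m = 1110 → c = 011000110, weight = 4.
  m = 0001 → c = 101011000, weight = 4.
  m = 1001 → c = 011011100, weight = 5.
  m = 0101 → c = 101001101, weight = 5.
  m = 1101 → c = 011001001, weight = 4.
  m = 0011 → c = 000001111, weight = 4.
  m = 1011 → c = 110001011, weight = 5.
  m = 0111 → c = 000011010, weight = 3.
  m = 1111 → c = 110011110, weight = 6.
Tally weights:
  weight 0: 1 codewords.
  weight 3: 4 codewords.
  weight 4: 5 codewords.
  weight 5: 4 codewords.
  weight 6: 2 codewords.
Minimum distance d = smallest w > 0 with A_w > 0 = 3.
Sanity: Σ A_w = 16 = 2^4 = 16 ✓.


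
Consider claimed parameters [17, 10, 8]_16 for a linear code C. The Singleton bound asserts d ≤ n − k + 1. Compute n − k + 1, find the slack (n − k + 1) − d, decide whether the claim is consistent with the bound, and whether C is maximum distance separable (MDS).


Singleton RHS = n − k + 1 = 8, slack = 0, bound satisfied, MDS.

Singleton bound: d ≤ n − k + 1.
Here n = 17, k = 10, so n − k + 1 = 8.
Given d = 8, check d ≤ 8: YES.
Slack = (n − k + 1) − d = 0.
The code is MDS (slack = 0).
Description: the claimed parameters are [17, 10, 8]_16; such a code would be MDS (meets Singleton bound).


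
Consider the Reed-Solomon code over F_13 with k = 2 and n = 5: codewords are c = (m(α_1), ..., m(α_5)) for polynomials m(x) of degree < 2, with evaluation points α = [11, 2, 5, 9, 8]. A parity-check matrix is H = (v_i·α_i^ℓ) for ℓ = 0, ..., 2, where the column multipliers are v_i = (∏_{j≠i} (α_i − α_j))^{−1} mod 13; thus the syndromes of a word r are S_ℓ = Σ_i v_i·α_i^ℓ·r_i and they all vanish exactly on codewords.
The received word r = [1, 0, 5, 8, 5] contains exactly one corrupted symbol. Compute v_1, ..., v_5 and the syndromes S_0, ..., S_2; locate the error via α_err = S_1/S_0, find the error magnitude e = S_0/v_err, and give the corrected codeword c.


S = (7, 9, 6), error at position 3, error magnitude e = 9, c = [1, 0, 9, 8, 5].

Step 1: column multipliers v_i = (∏_{j≠i}(α_i − α_j))^{−1} mod 13.
  i = 1 (α = 11): (11−2)(11−5)(11−9)(11−8) = 9·6·2·3 = 324 ≡ 12, so v_1 = 12^{−1} = 12 (mod 13).
  i = 2 (α = 2): (2−11)(2−5)(2−9)(2−8) = (−9)·(−3)·(−7)·(−6) = 1134 ≡ 3, so v_2 = 3^{−1} = 9 (mod 13).
  i = 3 (α = 5): (5−11)(5−2)(5−9)(5−8) = (−6)·3·(−4)·(−3) = −216 ≡ 5, so v_3 = 5^{−1} = 8 (mod 13).
  i = 4 (α = 9): (9−11)(9−2)(9−5)(9−8) = (−2)·7·4·1 = −56 ≡ 9, so v_4 = 9^{−1} = 3 (mod 13).
  i = 5 (α = 8): (8−11)(8−2)(8−5)(8−9) = (−3)·6·3·(−1) = 54 ≡ 2, so v_5 = 2^{−1} = 7 (mod 13).
  v = [12, 9, 8, 3, 7].
Step 2: syndromes of r = [1, 0, 5, 8, 5] (all sums mod 13).
  S_0 = Σ v_i r_i = 12·1 + 9·0 + 8·5 + 3·8 + 7·5 = 111 ≡ 7.
  S_1 = Σ v_i α_i r_i = 12·11·1 + 9·2·0 + 8·5·5 + 3·9·8 + 7·8·5 = 828 ≡ 9.
  α_i^2 mod 13 = [4, 4, 12, 3, 12].
  S_2 = Σ v_i α_i^2 r_i = 12·4·1 + 9·4·0 + 8·12·5 + 3·3·8 + 7·12·5 = 1020 ≡ 6.
  S = (7, 9, 6) ≠ 0, so r is not a codeword (an error is present).
Step 3: locate the error. For a single error e at position i, S_ℓ = v_i·e·α_i^ℓ, so α_err = S_1/S_0.
  S_0^{−1} = 7^{−1} = 2 (mod 13), so α_err = 9·2 = 18 ≡ 5 = α_3. Error position i = 3.
  Consistency check: S_2/S_1 = 6·3 = 18 ≡ 5 = α_err ✓ (single-error assumption holds).
Step 4: error magnitude e = S_0/v_3 = S_0·∏_{j≠3}(α_3 − α_j) = 7·5 = 35 ≡ 9 (mod 13).
Step 5: correct position 3: c_3 = r_3 − e = 5 − 9 ≡ 9 (mod 13). Hence c = [1, 0, 9, 8, 5].
  Check: interpolating c through the α_i gives m(x) = 7 + 3·x (degree < 2) with m(α_i) = c_i for every i, so c is indeed a codeword.


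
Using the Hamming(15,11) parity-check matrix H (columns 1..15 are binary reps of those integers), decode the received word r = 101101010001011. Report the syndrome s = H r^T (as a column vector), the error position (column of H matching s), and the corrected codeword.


s = (0, 1, 0, 1)^T, error position = 5, corrected codeword c = 101111010001011

Compute s = H r^T mod 2 one row at a time:
  s_1 = 1 + 0 + 0 + 0 + 1 + 0 + 1 + 1 = 4 ≡ 0 (mod 2).
  s_2 = 1 + 0 + 1 + 0 + 1 + 0 + 1 + 1 = 5 ≡ 1 (mod 2).
  s_3 = 0 + 1 + 1 + 0 + 0 + 0 + 1 + 1 = 4 ≡ 0 (mod 2).
  s_4 = 1 + 1 + 0 + 0 + 0 + 0 + 0 + 1 = 3 ≡ 1 (mod 2).
s = (0, 1, 0, 1)^T — this equals column 5 of H (binary 0101), so error is at position 5.
Correct: flip bit 5 of r = 101101010001011 to get c = 101111010001011.


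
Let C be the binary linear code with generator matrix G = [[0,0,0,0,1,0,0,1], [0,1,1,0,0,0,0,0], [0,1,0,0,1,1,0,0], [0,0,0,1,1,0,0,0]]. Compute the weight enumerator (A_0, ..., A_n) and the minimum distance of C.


Weight distribution: A_0 = 1, A_2 = 4, A_3 = 6, A_4 = 3, A_5 = 2. Minimum distance d = 2.

Enumerate all 2^4 = 16 messages m ∈ F_2^4.
For each, compute codeword c = mG in F_2^8, then tally its weight.
  m = 0000 → c = 00000000, weight = 0.
  m = 1000 → c = 00001001, weight = 2.
  m = 0100 → c = 01100000, weight = 2.
  m = 1100 → c = 01101001, weight = 4.
  m = 0010 → c = 01001100, weight = 3.
  m = 1010 → c = 01000101, weight = 3.
  m = 0110 → c = 00101100, weight = 3.
  m = 1110 → c = 00100101, weight = 3.
  m = 0001 → c = 00011000, weight = 2.
  m = 1001 → c = 00010001, weight = 2.
  m = 0101 → c = 01111000, weight = 4.
  m = 1101 → c = 01110001, weight = 4.
  m = 0011 → c = 01010100, weight = 3.
  m = 1011 → c = 01011101, weight = 5.
  m = 0111 → c = 00110100, weight = 3.
  m = 1111 → c = 00111101, weight = 5.
Tally weights:
  weight 0: 1 codewords.
  weight 2: 4 codewords.
  weight 3: 6 codewords.
  weight 4: 3 codewords.
  weight 5: 2 codewords.
Minimum distance d = smallest w > 0 with A_w > 0 = 2.
Sanity: Σ A_w = 16 = 2^4 = 16 ✓.


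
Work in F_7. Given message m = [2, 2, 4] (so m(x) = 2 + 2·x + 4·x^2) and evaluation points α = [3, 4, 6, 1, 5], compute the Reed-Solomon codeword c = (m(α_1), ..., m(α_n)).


c = [2, 4, 4, 1, 0]

Message polynomial: m(x) = 2 + 2·x + 4·x^2 (mod 7).
For each evaluation point α_i, compute m(α_i) mod 7:
  α_1 = 3: Horner steps 4 → 0 → 2, so m(3) = 2.
  α_2 = 4: Horner steps 4 → 4 → 4, so m(4) = 4.
  α_3 = 6: Horner steps 4 → 5 → 4, so m(6) = 4.
  α_4 = 1: Horner steps 4 → 6 → 1, so m(1) = 1.
  α_5 = 5: Horner steps 4 → 1 → 0, so m(5) = 0.
Codeword c = [2, 4, 4, 1, 0] ∈ F_7^5.


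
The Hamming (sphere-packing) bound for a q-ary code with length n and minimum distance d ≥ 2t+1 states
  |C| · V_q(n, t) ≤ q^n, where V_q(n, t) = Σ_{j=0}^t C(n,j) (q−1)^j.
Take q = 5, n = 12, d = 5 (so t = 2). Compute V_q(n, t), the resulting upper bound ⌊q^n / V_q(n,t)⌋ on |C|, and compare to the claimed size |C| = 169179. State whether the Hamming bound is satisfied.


V_q(n, t) = 1105, q^n = 244140625, Hamming bound = 220941, |C| = 169179 ≤ bound (satisfied).

Step 1: Compute V_q(n, t) = Σ_{j=0}^2 C(n, j) (q−1)^j.
  j = 0: C(12,0)·(4)^0 = 1·1 = 1.
  j = 1: C(12,1)·(4)^1 = 12·4 = 48.
  j = 2: C(12,2)·(4)^2 = 66·16 = 1056.
  V_q(n, t) = 1 + 48 + 1056 = 1105.
Step 2: q^n = 5^12 = 244140625.
Step 3: Hamming bound ⌊q^n / V_q(n,t)⌋ = ⌊244140625/1105⌋ = 220941.
Step 4: Compare |C| = 169179 to 220941: satisfied.
The claimed |C| lies below the Hamming bound.


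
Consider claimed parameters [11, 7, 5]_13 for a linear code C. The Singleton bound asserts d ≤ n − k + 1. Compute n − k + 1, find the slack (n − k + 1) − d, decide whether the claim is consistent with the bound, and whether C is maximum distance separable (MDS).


Singleton RHS = n − k + 1 = 5, slack = 0, bound satisfied, MDS.

Singleton bound: d ≤ n − k + 1.
Here n = 11, k = 7, so n − k + 1 = 5.
Given d = 5, check d ≤ 5: YES.
Slack = (n − k + 1) − d = 0.
The code is MDS (slack = 0).
Description: the claimed parameters are [11, 7, 5]_13; such a code would be MDS (meets Singleton bound).


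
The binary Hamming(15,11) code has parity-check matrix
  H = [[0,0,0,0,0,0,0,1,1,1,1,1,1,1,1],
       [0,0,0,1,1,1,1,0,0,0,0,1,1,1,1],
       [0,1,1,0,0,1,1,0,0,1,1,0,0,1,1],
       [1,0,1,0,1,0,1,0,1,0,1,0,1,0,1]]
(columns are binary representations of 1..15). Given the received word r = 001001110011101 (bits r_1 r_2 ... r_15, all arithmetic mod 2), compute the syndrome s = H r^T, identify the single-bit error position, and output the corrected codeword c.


s = (1, 1, 1, 1)^T, error position = 15, corrected codeword c = 001001110011100

Compute s = H r^T mod 2 one row at a time:
  s_1 = 1 + 0 + 0 + 1 + 1 + 1 + 0 + 1 = 5 ≡ 1 (mod 2).
  s_2 = 0 + 0 + 1 + 1 + 1 + 1 + 0 + 1 = 5 ≡ 1 (mod 2).
  s_3 = 0 + 1 + 1 + 1 + 0 + 1 + 0 + 1 = 5 ≡ 1 (mod 2).
  s_4 = 0 + 1 + 0 + 1 + 0 + 1 + 1 + 1 = 5 ≡ 1 (mod 2).
s = (1, 1, 1, 1)^T — this equals column 15 of H (binary 1111), so error is at position 15.
Correct: flip bit 15 of r = 001001110011101 to get c = 001001110011100.


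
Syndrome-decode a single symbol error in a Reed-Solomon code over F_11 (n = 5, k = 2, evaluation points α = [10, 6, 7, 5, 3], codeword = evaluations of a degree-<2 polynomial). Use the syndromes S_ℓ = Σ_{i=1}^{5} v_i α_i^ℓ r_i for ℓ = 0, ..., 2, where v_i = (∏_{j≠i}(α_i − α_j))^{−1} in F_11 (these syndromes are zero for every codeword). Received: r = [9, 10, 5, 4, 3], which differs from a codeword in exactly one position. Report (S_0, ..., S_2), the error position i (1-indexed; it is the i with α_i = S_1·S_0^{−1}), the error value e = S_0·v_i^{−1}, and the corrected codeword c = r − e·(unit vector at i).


S = (4, 7, 4), error at position 1, error magnitude e = 8, c = [1, 10, 5, 4, 3].

Step 1: column multipliers v_i = (∏_{j≠i}(α_i − α_j))^{−1} mod 11.
  i = 1 (α = 10): (10−6)(10−7)(10−5)(10−3) = 4·3·5·7 = 420 ≡ 2, so v_1 = 2^{−1} = 6 (mod 11).
  i = 2 (α = 6): (6−10)(6−7)(6−5)(6−3) = (−4)·(−1)·1·3 = 12 ≡ 1, so v_2 = 1^{−1} = 1 (mod 11).
  i = 3 (α = 7): (7−10)(7−6)(7−5)(7−3) = (−3)·1·2·4 = −24 ≡ 9, so v_3 = 9^{−1} = 5 (mod 11).
  i = 4 (α = 5): (5−10)(5−6)(5−7)(5−3) = (−5)·(−1)·(−2)·2 = −20 ≡ 2, so v_4 = 2^{−1} = 6 (mod 11).
  i = 5 (α = 3): (3−10)(3−6)(3−7)(3−5) = (−7)·(−3)·(−4)·(−2) = 168 ≡ 3, so v_5 = 3^{−1} = 4 (mod 11).
  v = [6, 1, 5, 6, 4].
Step 2: syndromes of r = [9, 10, 5, 4, 3] (all sums mod 11).
  S_0 = Σ v_i r_i = 6·9 + 1·10 + 5·5 + 6·4 + 4·3 = 125 ≡ 4.
  S_1 = Σ v_i α_i r_i = 6·10·9 + 1·6·10 + 5·7·5 + 6·5·4 + 4·3·3 = 931 ≡ 7.
  α_i^2 mod 11 = [1, 3, 5, 3, 9].
  S_2 = Σ v_i α_i^2 r_i = 6·1·9 + 1·3·10 + 5·5·5 + 6·3·4 + 4·9·3 = 389 ≡ 4.
  S = (4, 7, 4) ≠ 0, so r is not a codeword (an error is present).
Step 3: locate the error. For a single error e at position i, S_ℓ = v_i·e·α_i^ℓ, so α_err = S_1/S_0.
  S_0^{−1} = 4^{−1} = 3 (mod 11), so α_err = 7·3 = 21 ≡ 10 = α_1. Error position i = 1.
  Consistency check: S_2/S_1 = 4·8 = 32 ≡ 10 = α_err ✓ (single-error assumption holds).
Step 4: error magnitude e = S_0/v_1 = S_0·∏_{j≠1}(α_1 − α_j) = 4·2 = 8 ≡ 8 (mod 11).
Step 5: correct position 1: c_1 = r_1 − e = 9 − 8 ≡ 1 (mod 11). Hence c = [1, 10, 5, 4, 3].
  Check: interpolating c through the α_i gives m(x) = 7 + 6·x (degree < 2) with m(α_i) = c_i for every i, so c is indeed a codeword.


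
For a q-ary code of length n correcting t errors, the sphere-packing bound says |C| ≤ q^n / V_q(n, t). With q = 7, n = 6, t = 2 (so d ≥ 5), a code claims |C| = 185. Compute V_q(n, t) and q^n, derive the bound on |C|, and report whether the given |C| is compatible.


V_q(n, t) = 577, q^n = 117649, Hamming bound = 203, |C| = 185 ≤ bound (satisfied).

Step 1: Compute V_q(n, t) = Σ_{j=0}^2 C(n, j) (q−1)^j.
  j = 0: C(6,0)·(6)^0 = 1·1 = 1.
  j = 1: C(6,1)·(6)^1 = 6·6 = 36.
  j = 2: C(6,2)·(6)^2 = 15·36 = 540.
  V_q(n, t) = 1 + 36 + 540 = 577.
Step 2: q^n = 7^6 = 117649.
Step 3: Hamming bound ⌊q^n / V_q(n,t)⌋ = ⌊117649/577⌋ = 203.
Step 4: Compare |C| = 185 to 203: satisfied.
The claimed |C| lies below the Hamming bound.


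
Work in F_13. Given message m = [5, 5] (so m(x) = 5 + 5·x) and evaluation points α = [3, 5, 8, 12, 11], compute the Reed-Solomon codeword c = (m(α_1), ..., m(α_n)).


c = [7, 4, 6, 0, 8]

Message polynomial: m(x) = 5 + 5·x (mod 13).
For each evaluation point α_i, compute m(α_i) mod 13:
  α_1 = 3: Horner steps 5 → 7, so m(3) = 7.
  α_2 = 5: Horner steps 5 → 4, so m(5) = 4.
  α_3 = 8: Horner steps 5 → 6, so m(8) = 6.
  α_4 = 12: Horner steps 5 → 0, so m(12) = 0.
  α_5 = 11: Horner steps 5 → 8, so m(11) = 8.
Codeword c = [7, 4, 6, 0, 8] ∈ F_13^5.


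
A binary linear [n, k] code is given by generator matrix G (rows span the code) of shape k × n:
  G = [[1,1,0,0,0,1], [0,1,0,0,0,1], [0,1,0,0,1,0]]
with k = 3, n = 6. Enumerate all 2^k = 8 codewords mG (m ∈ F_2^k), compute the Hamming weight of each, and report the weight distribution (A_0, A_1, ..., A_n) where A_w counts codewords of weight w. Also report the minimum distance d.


Weight distribution: A_0 = 1, A_1 = 1, A_2 = 3, A_3 = 3. Minimum distance d = 1.

Enumerate all 2^3 = 8 messages m ∈ F_2^3.
For each, compute codeword c = mG in F_2^6, then tally its weight.
  m = 000 → c = 000000, weight = 0.
  m = 100 → c = 110001, weight = 3.
  m = 010 → c = 010001, weight = 2.
  m = 110 → c = 100000, weight = 1.
  m = 001 → c = 010010, weight = 2.
  m = 101 → c = 100011, weight = 3.
  m = 011 → c = 000011, weight = 2.
  m = 111 → c = 110010, weight = 3.
Tally weights:
  weight 0: 1 codewords.
  weight 1: 1 codewords.
  weight 2: 3 codewords.
  weight 3: 3 codewords.
Minimum distance d = smallest w > 0 with A_w > 0 = 1.
Sanity: Σ A_w = 8 = 2^3 = 8 ✓.


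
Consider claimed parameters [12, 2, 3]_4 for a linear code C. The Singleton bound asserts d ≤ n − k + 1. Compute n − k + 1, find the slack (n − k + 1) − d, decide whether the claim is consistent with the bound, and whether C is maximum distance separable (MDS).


Singleton RHS = n − k + 1 = 11, slack = 8, bound satisfied, not MDS.

Singleton bound: d ≤ n − k + 1.
Here n = 12, k = 2, so n − k + 1 = 11.
Given d = 3, check d ≤ 11: YES.
Slack = (n − k + 1) − d = 8.
The code is NOT MDS (slack = 8 > 0).
Description: the claimed parameters are [12, 2, 3]_4; such a code would be non-MDS.


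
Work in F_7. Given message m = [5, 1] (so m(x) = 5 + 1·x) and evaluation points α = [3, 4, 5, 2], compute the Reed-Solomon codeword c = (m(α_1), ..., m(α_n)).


c = [1, 2, 3, 0]

Message polynomial: m(x) = 5 + 1·x (mod 7).
For each evaluation point α_i, compute m(α_i) mod 7:
  α_1 = 3: Horner steps 1 → 1, so m(3) = 1.
  α_2 = 4: Horner steps 1 → 2, so m(4) = 2.
  α_3 = 5: Horner steps 1 → 3, so m(5) = 3.
  α_4 = 2: Horner steps 1 → 0, so m(2) = 0.
Codeword c = [1, 2, 3, 0] ∈ F_7^4.


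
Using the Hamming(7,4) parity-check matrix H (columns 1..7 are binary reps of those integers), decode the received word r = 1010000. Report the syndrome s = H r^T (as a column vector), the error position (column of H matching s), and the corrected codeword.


s = (0, 1, 0)^T, error position = 2, corrected codeword c = 1110000

Compute s = H r^T mod 2 one row at a time:
  s_1 = 0 + 0 + 0 + 0 = 0 ≡ 0 (mod 2).
  s_2 = 0 + 1 + 0 + 0 = 1 ≡ 1 (mod 2).
  s_3 = 1 + 1 + 0 + 0 = 2 ≡ 0 (mod 2).
s = (0, 1, 0)^T — this equals column 2 of H (binary 010), so error is at position 2.
Correct: flip bit 2 of r = 1010000 to get c = 1110000.


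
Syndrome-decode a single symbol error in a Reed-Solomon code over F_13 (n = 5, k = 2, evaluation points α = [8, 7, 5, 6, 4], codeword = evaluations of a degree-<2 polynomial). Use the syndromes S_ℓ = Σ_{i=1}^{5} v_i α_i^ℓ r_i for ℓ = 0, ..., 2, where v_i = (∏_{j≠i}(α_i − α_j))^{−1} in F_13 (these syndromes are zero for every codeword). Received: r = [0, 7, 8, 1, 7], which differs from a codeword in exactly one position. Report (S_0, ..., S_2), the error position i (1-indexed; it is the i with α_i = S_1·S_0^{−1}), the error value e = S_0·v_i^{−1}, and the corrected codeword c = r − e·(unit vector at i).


S = (4, 3, 12), error at position 5, error magnitude e = 5, c = [0, 7, 8, 1, 2].

Step 1: column multipliers v_i = (∏_{j≠i}(α_i − α_j))^{−1} mod 13.
  i = 1 (α = 8): (8−7)(8−5)(8−6)(8−4) = 1·3·2·4 = 24 ≡ 11, so v_1 = 11^{−1} = 6 (mod 13).
  i = 2 (α = 7): (7−8)(7−5)(7−6)(7−4) = (−1)·2·1·3 = −6 ≡ 7, so v_2 = 7^{−1} = 2 (mod 13).
  i = 3 (α = 5): (5−8)(5−7)(5−6)(5−4) = (−3)·(−2)·(−1)·1 = −6 ≡ 7, so v_3 = 7^{−1} = 2 (mod 13).
  i = 4 (α = 6): (6−8)(6−7)(6−5)(6−4) = (−2)·(−1)·1·2 = 4 ≡ 4, so v_4 = 4^{−1} = 10 (mod 13).
  i = 5 (α = 4): (4−8)(4−7)(4−5)(4−6) = (−4)·(−3)·(−1)·(−2) = 24 ≡ 11, so v_5 = 11^{−1} = 6 (mod 13).
  v = [6, 2, 2, 10, 6].
Step 2: syndromes of r = [0, 7, 8, 1, 7] (all sums mod 13).
  S_0 = Σ v_i r_i = 6·0 + 2·7 + 2·8 + 10·1 + 6·7 = 82 ≡ 4.
  S_1 = Σ v_i α_i r_i = 6·8·0 + 2·7·7 + 2·5·8 + 10·6·1 + 6·4·7 = 406 ≡ 3.
  α_i^2 mod 13 = [12, 10, 12, 10, 3].
  S_2 = Σ v_i α_i^2 r_i = 6·12·0 + 2·10·7 + 2·12·8 + 10·10·1 + 6·3·7 = 558 ≡ 12.
  S = (4, 3, 12) ≠ 0, so r is not a codeword (an error is present).
Step 3: locate the error. For a single error e at position i, S_ℓ = v_i·e·α_i^ℓ, so α_err = S_1/S_0.
  S_0^{−1} = 4^{−1} = 10 (mod 13), so α_err = 3·10 = 30 ≡ 4 = α_5. Error position i = 5.
  Consistency check: S_2/S_1 = 12·9 = 108 ≡ 4 = α_err ✓ (single-error assumption holds).
Step 4: error magnitude e = S_0/v_5 = S_0·∏_{j≠5}(α_5 − α_j) = 4·11 = 44 ≡ 5 (mod 13).
Step 5: correct position 5: c_5 = r_5 − e = 7 − 5 ≡ 2 (mod 13). Hence c = [0, 7, 8, 1, 2].
  Check: interpolating c through the α_i gives m(x) = 4 + 6·x (degree < 2) with m(α_i) = c_i for every i, so c is indeed a codeword.


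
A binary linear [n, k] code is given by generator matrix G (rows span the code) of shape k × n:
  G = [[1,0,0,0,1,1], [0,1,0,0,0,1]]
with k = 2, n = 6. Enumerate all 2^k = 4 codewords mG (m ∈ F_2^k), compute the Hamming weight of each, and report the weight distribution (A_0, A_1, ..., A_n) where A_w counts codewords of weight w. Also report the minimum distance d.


Weight distribution: A_0 = 1, A_2 = 1, A_3 = 2. Minimum distance d = 2.

Enumerate all 2^2 = 4 messages m ∈ F_2^2.
For each, compute codeword c = mG in F_2^6, then tally its weight.
  m = 00 → c = 000000, weight = 0.
  m = 10 → c = 100011, weight = 3.
  m = 01 → c = 010001, weight = 2.
  m = 11 → c = 110010, weight = 3.
Tally weights:
  weight 0: 1 codewords.
  weight 2: 1 codewords.
  weight 3: 2 codewords.
Minimum distance d = smallest w > 0 with A_w > 0 = 2.
Sanity: Σ A_w = 4 = 2^2 = 4 ✓.


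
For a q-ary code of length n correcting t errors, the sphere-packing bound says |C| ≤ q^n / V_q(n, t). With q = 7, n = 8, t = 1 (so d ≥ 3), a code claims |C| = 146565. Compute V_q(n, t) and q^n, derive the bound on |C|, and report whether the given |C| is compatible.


V_q(n, t) = 49, q^n = 5764801, Hamming bound = 117649, |C| = 146565 > bound (violated).

Step 1: Compute V_q(n, t) = Σ_{j=0}^1 C(n, j) (q−1)^j.
  j = 0: C(8,0)·(6)^0 = 1·1 = 1.
  j = 1: C(8,1)·(6)^1 = 8·6 = 48.
  V_q(n, t) = 1 + 48 = 49.
Step 2: q^n = 7^8 = 5764801.
Step 3: Hamming bound ⌊q^n / V_q(n,t)⌋ = ⌊5764801/49⌋ = 117649.
Step 4: Compare |C| = 146565 to 117649: violated.
The claimed |C| lies above the Hamming bound, so no 7-ary code of length 8 with d ≥ 3 can have 146565 codewords.


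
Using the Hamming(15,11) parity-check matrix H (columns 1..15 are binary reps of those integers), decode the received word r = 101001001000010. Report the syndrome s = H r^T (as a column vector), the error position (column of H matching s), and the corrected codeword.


s = (0, 0, 1, 1)^T, error position = 3, corrected codeword c = 100001001000010

Compute s = H r^T mod 2 one row at a time:
  s_1 = 0 + 1 + 0 + 0 + 0 + 0 + 1 + 0 = 2 ≡ 0 (mod 2).
  s_2 = 0 + 0 + 1 + 0 + 0 + 0 + 1 + 0 = 2 ≡ 0 (mod 2).
  s_3 = 0 + 1 + 1 + 0 + 0 + 0 + 1 + 0 = 3 ≡ 1 (mod 2).
  s_4 = 1 + 1 + 0 + 0 + 1 + 0 + 0 + 0 = 3 ≡ 1 (mod 2).
s = (0, 0, 1, 1)^T — this equals column 3 of H (binary 0011), so error is at position 3.
Correct: flip bit 3 of r = 101001001000010 to get c = 100001001000010.


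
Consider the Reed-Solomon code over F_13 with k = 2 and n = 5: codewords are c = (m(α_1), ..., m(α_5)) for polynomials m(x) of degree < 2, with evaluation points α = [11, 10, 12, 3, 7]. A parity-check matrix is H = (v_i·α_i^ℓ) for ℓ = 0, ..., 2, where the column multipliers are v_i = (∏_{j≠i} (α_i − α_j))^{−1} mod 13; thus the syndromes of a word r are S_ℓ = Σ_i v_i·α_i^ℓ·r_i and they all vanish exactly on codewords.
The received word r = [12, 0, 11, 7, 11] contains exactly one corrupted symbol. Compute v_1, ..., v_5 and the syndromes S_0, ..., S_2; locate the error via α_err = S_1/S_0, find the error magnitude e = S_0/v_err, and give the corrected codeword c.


S = (3, 8, 4), error at position 5, error magnitude e = 8, c = [12, 0, 11, 7, 3].

Step 1: column multipliers v_i = (∏_{j≠i}(α_i − α_j))^{−1} mod 13.
  i = 1 (α = 11): (11−10)(11−12)(11−3)(11−7) = 1·(−1)·8·4 = −32 ≡ 7, so v_1 = 7^{−1} = 2 (mod 13).
  i = 2 (α = 10): (10−11)(10−12)(10−3)(10−7) = (−1)·(−2)·7·3 = 42 ≡ 3, so v_2 = 3^{−1} = 9 (mod 13).
  i = 3 (α = 12): (12−11)(12−10)(12−3)(12−7) = 1·2·9·5 = 90 ≡ 12, so v_3 = 12^{−1} = 12 (mod 13).
  i = 4 (α = 3): (3−11)(3−10)(3−12)(3−7) = (−8)·(−7)·(−9)·(−4) = 2016 ≡ 1, so v_4 = 1^{−1} = 1 (mod 13).
  i = 5 (α = 7): (7−11)(7−10)(7−12)(7−3) = (−4)·(−3)·(−5)·4 = −240 ≡ 7, so v_5 = 7^{−1} = 2 (mod 13).
  v = [2, 9, 12, 1, 2].
Step 2: syndromes of r = [12, 0, 11, 7, 11] (all sums mod 13).
  S_0 = Σ v_i r_i = 2·12 + 9·0 + 12·11 + 1·7 + 2·11 = 185 ≡ 3.
  S_1 = Σ v_i α_i r_i = 2·11·12 + 9·10·0 + 12·12·11 + 1·3·7 + 2·7·11 = 2023 ≡ 8.
  α_i^2 mod 13 = [4, 9, 1, 9, 10].
  S_2 = Σ v_i α_i^2 r_i = 2·4·12 + 9·9·0 + 12·1·11 + 1·9·7 + 2·10·11 = 511 ≡ 4.
  S = (3, 8, 4) ≠ 0, so r is not a codeword (an error is present).
Step 3: locate the error. For a single error e at position i, S_ℓ = v_i·e·α_i^ℓ, so α_err = S_1/S_0.
  S_0^{−1} = 3^{−1} = 9 (mod 13), so α_err = 8·9 = 72 ≡ 7 = α_5. Error position i = 5.
  Consistency check: S_2/S_1 = 4·5 = 20 ≡ 7 = α_err ✓ (single-error assumption holds).
Step 4: error magnitude e = S_0/v_5 = S_0·∏_{j≠5}(α_5 − α_j) = 3·7 = 21 ≡ 8 (mod 13).
Step 5: correct position 5: c_5 = r_5 − e = 11 − 8 ≡ 3 (mod 13). Hence c = [12, 0, 11, 7, 3].
  Check: interpolating c through the α_i gives m(x) = 10 + 12·x (degree < 2) with m(α_i) = c_i for every i, so c is indeed a codeword.


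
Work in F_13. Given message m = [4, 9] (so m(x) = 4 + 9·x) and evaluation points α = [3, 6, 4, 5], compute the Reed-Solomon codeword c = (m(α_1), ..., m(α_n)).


c = [5, 6, 1, 10]

Message polynomial: m(x) = 4 + 9·x (mod 13).
For each evaluation point α_i, compute m(α_i) mod 13:
  α_1 = 3: Horner steps 9 → 5, so m(3) = 5.
  α_2 = 6: Horner steps 9 → 6, so m(6) = 6.
  α_3 = 4: Horner steps 9 → 1, so m(4) = 1.
  α_4 = 5: Horner steps 9 → 10, so m(5) = 10.
Codeword c = [5, 6, 1, 10] ∈ F_13^4.


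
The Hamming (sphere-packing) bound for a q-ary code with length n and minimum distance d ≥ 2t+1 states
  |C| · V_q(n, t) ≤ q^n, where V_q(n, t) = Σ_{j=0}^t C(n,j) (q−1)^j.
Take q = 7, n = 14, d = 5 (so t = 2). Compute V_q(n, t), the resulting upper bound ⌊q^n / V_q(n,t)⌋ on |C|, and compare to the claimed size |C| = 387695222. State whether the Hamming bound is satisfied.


V_q(n, t) = 3361, q^n = 678223072849, Hamming bound = 201792047, |C| = 387695222 > bound (violated).

Step 1: Compute V_q(n, t) = Σ_{j=0}^2 C(n, j) (q−1)^j.
  j = 0: C(14,0)·(6)^0 = 1·1 = 1.
  j = 1: C(14,1)·(6)^1 = 14·6 = 84.
  j = 2: C(14,2)·(6)^2 = 91·36 = 3276.
  V_q(n, t) = 1 + 84 + 3276 = 3361.
Step 2: q^n = 7^14 = 678223072849.
Step 3: Hamming bound ⌊q^n / V_q(n,t)⌋ = ⌊678223072849/3361⌋ = 201792047.
Step 4: Compare |C| = 387695222 to 201792047: violated.
The claimed |C| lies above the Hamming bound, so no 7-ary code of length 14 with d ≥ 5 can have 387695222 codewords.


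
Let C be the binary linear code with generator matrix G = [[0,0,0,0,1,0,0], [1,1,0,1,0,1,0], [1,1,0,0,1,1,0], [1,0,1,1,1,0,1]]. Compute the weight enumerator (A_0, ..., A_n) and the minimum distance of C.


Weight distribution: A_0 = 1, A_1 = 2, A_2 = 1, A_3 = 2, A_4 = 5, A_5 = 4, A_6 = 1. Minimum distance d = 1.

Enumerate all 2^4 = 16 messages m ∈ F_2^4.
For each, compute codeword c = mG in F_2^7, then tally its weight.
  m = 0000 → c = 0000000, weight = 0.
  m = 1000 → c = 0000100, weight = 1.
  m = 0100 → c = 1101010, weight = 4.
  m = 1100 → c = 1101110, weight = 5.
  m = 0010 → c = 1100110, weight = 4.
  m = 1010 → c = 1100010, weight = 3.
  m = 0110 → c = 0001100, weight = 2.
  m = 1110 → c = 0001000, weight = 1.
  m = 0001 → c = 1011101, weight = 5.
  m = 1001 → c = 1011001, weight = 4.
  m = 0101 → c = 0110111, weight = 5.
  m = 1101 → c = 0110011, weight = 4.
  m = 0011 → c = 0111011, weight = 5.
  m = 1011 → c = 0111111, weight = 6.
  m = 0111 → c = 1010001, weight = 3.
  m = 1111 → c = 1010101, weight = 4.
Tally weights:
  weight 0: 1 codewords.
  weight 1: 2 codewords.
  weight 2: 1 codewords.
  weight 3: 2 codewords.
  weight 4: 5 codewords.
  weight 5: 4 codewords.
  weight 6: 1 codewords.
Minimum distance d = smallest w > 0 with A_w > 0 = 1.
Sanity: Σ A_w = 16 = 2^4 = 16 ✓.


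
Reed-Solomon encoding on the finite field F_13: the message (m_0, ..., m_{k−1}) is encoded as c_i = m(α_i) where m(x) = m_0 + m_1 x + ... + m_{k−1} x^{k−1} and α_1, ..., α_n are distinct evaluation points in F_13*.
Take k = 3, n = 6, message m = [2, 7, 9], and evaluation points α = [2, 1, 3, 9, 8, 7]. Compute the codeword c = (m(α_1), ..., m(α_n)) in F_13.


c = [0, 5, 0, 1, 10, 11]

Message polynomial: m(x) = 2 + 7·x + 9·x^2 (mod 13).
For each evaluation point α_i, compute m(α_i) mod 13:
  α_1 = 2: Horner steps 9 → 12 → 0, so m(2) = 0.
  α_2 = 1: Horner steps 9 → 3 → 5, so m(1) = 5.
  α_3 = 3: Horner steps 9 → 8 → 0, so m(3) = 0.
  α_4 = 9: Horner steps 9 → 10 → 1, so m(9) = 1.
  α_5 = 8: Horner steps 9 → 1 → 10, so m(8) = 10.
  α_6 = 7: Horner steps 9 → 5 → 11, so m(7) = 11.
Codeword c = [0, 5, 0, 1, 10, 11] ∈ F_13^6.


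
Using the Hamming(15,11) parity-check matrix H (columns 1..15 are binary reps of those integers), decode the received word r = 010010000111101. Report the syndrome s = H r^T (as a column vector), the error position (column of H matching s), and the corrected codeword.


s = (1, 0, 0, 0)^T, error position = 8, corrected codeword c = 010010010111101

Compute s = H r^T mod 2 one row at a time:
  s_1 = 0 + 0 + 1 + 1 + 1 + 1 + 0 + 1 = 5 ≡ 1 (mod 2).
  s_2 = 0 + 1 + 0 + 0 + 1 + 1 + 0 + 1 = 4 ≡ 0 (mod 2).
  s_3 = 1 + 0 + 0 + 0 + 1 + 1 + 0 + 1 = 4 ≡ 0 (mod 2).
  s_4 = 0 + 0 + 1 + 0 + 0 + 1 + 1 + 1 = 4 ≡ 0 (mod 2).
s = (1, 0, 0, 0)^T — this equals column 8 of H (binary 1000), so error is at position 8.
Correct: flip bit 8 of r = 010010000111101 to get c = 010010010111101.


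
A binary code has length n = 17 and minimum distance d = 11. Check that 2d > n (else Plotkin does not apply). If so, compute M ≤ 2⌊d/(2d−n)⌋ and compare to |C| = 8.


Plotkin bound M ≤ 4; given |C| = 8 > bound (violated).

Check applicability: 2d = 22, n = 17.
2d − n = 5 > 0, so Plotkin applies.
Compute d/(2d−n) = 11/5 ≈ 2.2000.
⌊d/(2d−n)⌋ = 2.
Plotkin bound: M ≤ 2·2 = 4.
Given |C| = 8, check: VIOLATED.
This |C| is above the Plotkin bound, so no binary code with n = 17, d = 11 and 8 codewords exists.


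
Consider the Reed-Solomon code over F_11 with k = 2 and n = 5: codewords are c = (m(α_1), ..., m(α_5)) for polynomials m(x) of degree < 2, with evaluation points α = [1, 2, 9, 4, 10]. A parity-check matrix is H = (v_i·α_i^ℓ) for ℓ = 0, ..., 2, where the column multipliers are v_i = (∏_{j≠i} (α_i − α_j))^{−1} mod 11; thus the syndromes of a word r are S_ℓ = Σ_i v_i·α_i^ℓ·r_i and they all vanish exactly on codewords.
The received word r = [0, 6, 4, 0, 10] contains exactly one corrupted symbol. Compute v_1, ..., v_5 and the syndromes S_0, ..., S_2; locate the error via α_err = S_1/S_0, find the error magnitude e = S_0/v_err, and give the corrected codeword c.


S = (1, 4, 5), error at position 4, error magnitude e = 4, c = [0, 6, 4, 7, 10].

Step 1: column multipliers v_i = (∏_{j≠i}(α_i − α_j))^{−1} mod 11.
  i = 1 (α = 1): (1−2)(1−9)(1−4)(1−10) = (−1)·(−8)·(−3)·(−9) = 216 ≡ 7, so v_1 = 7^{−1} = 8 (mod 11).
  i = 2 (α = 2): (2−1)(2−9)(2−4)(2−10) = 1·(−7)·(−2)·(−8) = −112 ≡ 9, so v_2 = 9^{−1} = 5 (mod 11).
  i = 3 (α = 9): (9−1)(9−2)(9−4)(9−10) = 8·7·5·(−1) = −280 ≡ 6, so v_3 = 6^{−1} = 2 (mod 11).
  i = 4 (α = 4): (4−1)(4−2)(4−9)(4−10) = 3·2·(−5)·(−6) = 180 ≡ 4, so v_4 = 4^{−1} = 3 (mod 11).
  i = 5 (α = 10): (10−1)(10−2)(10−9)(10−4) = 9·8·1·6 = 432 ≡ 3, so v_5 = 3^{−1} = 4 (mod 11).
  v = [8, 5, 2, 3, 4].
Step 2: syndromes of r = [0, 6, 4, 0, 10] (all sums mod 11).
  S_0 = Σ v_i r_i = 8·0 + 5·6 + 2·4 + 3·0 + 4·10 = 78 ≡ 1.
  S_1 = Σ v_i α_i r_i = 8·1·0 + 5·2·6 + 2·9·4 + 3·4·0 + 4·10·10 = 532 ≡ 4.
  α_i^2 mod 11 = [1, 4, 4, 5, 1].
  S_2 = Σ v_i α_i^2 r_i = 8·1·0 + 5·4·6 + 2·4·4 + 3·5·0 + 4·1·10 = 192 ≡ 5.
  S = (1, 4, 5) ≠ 0, so r is not a codeword (an error is present).
Step 3: locate the error. For a single error e at position i, S_ℓ = v_i·e·α_i^ℓ, so α_err = S_1/S_0.
  S_0^{−1} = 1^{−1} = 1 (mod 11), so α_err = 4·1 = 4 ≡ 4 = α_4. Error position i = 4.
  Consistency check: S_2/S_1 = 5·3 = 15 ≡ 4 = α_err ✓ (single-error assumption holds).
Step 4: error magnitude e = S_0/v_4 = S_0·∏_{j≠4}(α_4 − α_j) = 1·4 = 4 ≡ 4 (mod 11).
Step 5: correct position 4: c_4 = r_4 − e = 0 − 4 ≡ 7 (mod 11). Hence c = [0, 6, 4, 7, 10].
  Check: interpolating c through the α_i gives m(x) = 5 + 6·x (degree < 2) with m(α_i) = c_i for every i, so c is indeed a codeword.


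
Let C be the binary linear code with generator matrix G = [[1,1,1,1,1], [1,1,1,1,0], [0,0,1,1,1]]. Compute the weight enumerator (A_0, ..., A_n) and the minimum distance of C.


Weight distribution: A_0 = 1, A_1 = 1, A_2 = 2, A_3 = 2, A_4 = 1, A_5 = 1. Minimum distance d = 1.

Enumerate all 2^3 = 8 messages m ∈ F_2^3.
For each, compute codeword c = mG in F_2^5, then tally its weight.
  m = 000 → c = 00000, weight = 0.
  m = 100 → c = 11111, weight = 5.
  m = 010 → c = 11110, weight = 4.
  m = 110 → c = 00001, weight = 1.
  m = 001 → c = 00111, weight = 3.
  m = 101 → c = 11000, weight = 2.
  m = 011 → c = 11001, weight = 3.
  m = 111 → c = 00110, weight = 2.
Tally weights:
  weight 0: 1 codewords.
  weight 1: 1 codewords.
  weight 2: 2 codewords.
  weight 3: 2 codewords.
  weight 4: 1 codewords.
  weight 5: 1 codewords.
Minimum distance d = smallest w > 0 with A_w > 0 = 1.
Sanity: Σ A_w = 8 = 2^3 = 8 ✓.


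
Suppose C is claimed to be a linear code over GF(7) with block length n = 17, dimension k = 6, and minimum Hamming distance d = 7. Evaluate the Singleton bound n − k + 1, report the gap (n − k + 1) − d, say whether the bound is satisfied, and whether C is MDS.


Singleton RHS = n − k + 1 = 12, slack = 5, bound satisfied, not MDS.

Singleton bound: d ≤ n − k + 1.
Here n = 17, k = 6, so n − k + 1 = 12.
Given d = 7, check d ≤ 12: YES.
Slack = (n − k + 1) − d = 5.
The code is NOT MDS (slack = 5 > 0).
Description: the claimed parameters are [17, 6, 7]_7; such a code would be non-MDS.


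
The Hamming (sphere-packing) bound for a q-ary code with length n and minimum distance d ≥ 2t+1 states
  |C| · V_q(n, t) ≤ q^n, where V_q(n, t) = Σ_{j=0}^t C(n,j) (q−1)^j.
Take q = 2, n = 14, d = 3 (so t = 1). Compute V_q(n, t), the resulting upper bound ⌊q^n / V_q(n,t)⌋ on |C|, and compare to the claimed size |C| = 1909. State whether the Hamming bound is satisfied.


V_q(n, t) = 15, q^n = 16384, Hamming bound = 1092, |C| = 1909 > bound (violated).

Step 1: Compute V_q(n, t) = Σ_{j=0}^1 C(n, j) (q−1)^j.
  j = 0: C(14,0)·(1)^0 = 1·1 = 1.
  j = 1: C(14,1)·(1)^1 = 14·1 = 14.
  V_q(n, t) = 1 + 14 = 15.
Step 2: q^n = 2^14 = 16384.
Step 3: Hamming bound ⌊q^n / V_q(n,t)⌋ = ⌊16384/15⌋ = 1092.
Step 4: Compare |C| = 1909 to 1092: violated.
The claimed |C| lies above the Hamming bound, so no 2-ary code of length 14 with d ≥ 3 can have 1909 codewords.


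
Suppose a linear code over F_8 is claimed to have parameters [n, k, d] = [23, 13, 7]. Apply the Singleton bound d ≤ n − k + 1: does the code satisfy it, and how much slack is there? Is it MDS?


Singleton RHS = n − k + 1 = 11, slack = 4, bound satisfied, not MDS.

Singleton bound: d ≤ n − k + 1.
Here n = 23, k = 13, so n − k + 1 = 11.
Given d = 7, check d ≤ 11: YES.
Slack = (n − k + 1) − d = 4.
The code is NOT MDS (slack = 4 > 0).
Description: the claimed parameters are [23, 13, 7]_8; such a code would be non-MDS.


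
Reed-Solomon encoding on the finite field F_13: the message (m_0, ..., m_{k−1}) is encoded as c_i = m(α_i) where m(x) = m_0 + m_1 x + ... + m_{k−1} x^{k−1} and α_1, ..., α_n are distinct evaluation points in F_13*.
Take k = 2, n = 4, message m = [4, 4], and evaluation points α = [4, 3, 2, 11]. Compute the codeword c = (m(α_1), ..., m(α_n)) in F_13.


c = [7, 3, 12, 9]

Message polynomial: m(x) = 4 + 4·x (mod 13).
For each evaluation point α_i, compute m(α_i) mod 13:
  α_1 = 4: Horner steps 4 → 7, so m(4) = 7.
  α_2 = 3: Horner steps 4 → 3, so m(3) = 3.
  α_3 = 2: Horner steps 4 → 12, so m(2) = 12.
  α_4 = 11: Horner steps 4 → 9, so m(11) = 9.
Codeword c = [7, 3, 12, 9] ∈ F_13^4.


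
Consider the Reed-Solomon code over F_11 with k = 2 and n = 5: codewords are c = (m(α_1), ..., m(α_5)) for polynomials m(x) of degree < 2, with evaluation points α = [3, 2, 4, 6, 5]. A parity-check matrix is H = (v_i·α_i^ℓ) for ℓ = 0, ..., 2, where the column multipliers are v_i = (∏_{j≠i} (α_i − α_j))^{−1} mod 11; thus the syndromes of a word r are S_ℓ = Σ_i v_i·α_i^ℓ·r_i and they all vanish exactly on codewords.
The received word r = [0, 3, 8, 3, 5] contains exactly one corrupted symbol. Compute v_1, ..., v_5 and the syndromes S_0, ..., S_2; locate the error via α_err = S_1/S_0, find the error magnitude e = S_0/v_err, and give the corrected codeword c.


S = (6, 3, 7), error at position 4, error magnitude e = 1, c = [0, 3, 8, 2, 5].

Step 1: column multipliers v_i = (∏_{j≠i}(α_i − α_j))^{−1} mod 11.
  i = 1 (α = 3): (3−2)(3−4)(3−6)(3−5) = 1·(−1)·(−3)·(−2) = −6 ≡ 5, so v_1 = 5^{−1} = 9 (mod 11).
  i = 2 (α = 2): (2−3)(2−4)(2−6)(2−5) = (−1)·(−2)·(−4)·(−3) = 24 ≡ 2, so v_2 = 2^{−1} = 6 (mod 11).
  i = 3 (α = 4): (4−3)(4−2)(4−6)(4−5) = 1·2·(−2)·(−1) = 4 ≡ 4, so v_3 = 4^{−1} = 3 (mod 11).
  i = 4 (α = 6): (6−3)(6−2)(6−4)(6−5) = 3·4·2·1 = 24 ≡ 2, so v_4 = 2^{−1} = 6 (mod 11).
  i = 5 (α = 5): (5−3)(5−2)(5−4)(5−6) = 2·3·1·(−1) = −6 ≡ 5, so v_5 = 5^{−1} = 9 (mod 11).
  v = [9, 6, 3, 6, 9].
Step 2: syndromes of r = [0, 3, 8, 3, 5] (all sums mod 11).
  S_0 = Σ v_i r_i = 9·0 + 6·3 + 3·8 + 6·3 + 9·5 = 105 ≡ 6.
  S_1 = Σ v_i α_i r_i = 9·3·0 + 6·2·3 + 3·4·8 + 6·6·3 + 9·5·5 = 465 ≡ 3.
  α_i^2 mod 11 = [9, 4, 5, 3, 3].
  S_2 = Σ v_i α_i^2 r_i = 9·9·0 + 6·4·3 + 3·5·8 + 6·3·3 + 9·3·5 = 381 ≡ 7.
  S = (6, 3, 7) ≠ 0, so r is not a codeword (an error is present).
Step 3: locate the error. For a single error e at position i, S_ℓ = v_i·e·α_i^ℓ, so α_err = S_1/S_0.
  S_0^{−1} = 6^{−1} = 2 (mod 11), so α_err = 3·2 = 6 ≡ 6 = α_4. Error position i = 4.
  Consistency check: S_2/S_1 = 7·4 = 28 ≡ 6 = α_err ✓ (single-error assumption holds).
Step 4: error magnitude e = S_0/v_4 = S_0·∏_{j≠4}(α_4 − α_j) = 6·2 = 12 ≡ 1 (mod 11).
Step 5: correct position 4: c_4 = r_4 − e = 3 − 1 ≡ 2 (mod 11). Hence c = [0, 3, 8, 2, 5].
  Check: interpolating c through the α_i gives m(x) = 9 + 8·x (degree < 2) with m(α_i) = c_i for every i, so c is indeed a codeword.


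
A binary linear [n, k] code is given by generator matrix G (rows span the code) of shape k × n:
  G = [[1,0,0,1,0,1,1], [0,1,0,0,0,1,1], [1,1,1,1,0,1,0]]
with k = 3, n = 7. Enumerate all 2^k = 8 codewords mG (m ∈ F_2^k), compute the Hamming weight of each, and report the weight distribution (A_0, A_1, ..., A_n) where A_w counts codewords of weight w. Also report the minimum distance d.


Weight distribution: A_0 = 1, A_2 = 1, A_3 = 3, A_4 = 2, A_5 = 1. Minimum distance d = 2.

Enumerate all 2^3 = 8 messages m ∈ F_2^3.
For each, compute codeword c = mG in F_2^7, then tally its weight.
  m = 000 → c = 0000000, weight = 0.
  m = 100 → c = 1001011, weight = 4.
  m = 010 → c = 0100011, weight = 3.
  m = 110 → c = 1101000, weight = 3.
  m = 001 → c = 1111010, weight = 5.
  m = 101 → c = 0110001, weight = 3.
  m = 011 → c = 1011001, weight = 4.
  m = 111 → c = 0010010, weight = 2.
Tally weights:
  weight 0: 1 codewords.
  weight 2: 1 codewords.
  weight 3: 3 codewords.
  weight 4: 2 codewords.
  weight 5: 1 codewords.
Minimum distance d = smallest w > 0 with A_w > 0 = 2.
Sanity: Σ A_w = 8 = 2^3 = 8 ✓.


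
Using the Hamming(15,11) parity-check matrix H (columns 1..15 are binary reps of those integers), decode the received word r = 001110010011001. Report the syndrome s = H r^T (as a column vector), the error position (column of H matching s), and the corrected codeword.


s = (0, 0, 1, 0)^T, error position = 2, corrected codeword c = 011110010011001

Compute s = H r^T mod 2 one row at a time:
  s_1 = 1 + 0 + 0 + 1 + 1 + 0 + 0 + 1 = 4 ≡ 0 (mod 2).
  s_2 = 1 + 1 + 0 + 0 + 1 + 0 + 0 + 1 = 4 ≡ 0 (mod 2).
  s_3 = 0 + 1 + 0 + 0 + 0 + 1 + 0 + 1 = 3 ≡ 1 (mod 2).
  s_4 = 0 + 1 + 1 + 0 + 0 + 1 + 0 + 1 = 4 ≡ 0 (mod 2).
s = (0, 0, 1, 0)^T — this equals column 2 of H (binary 0010), so error is at position 2.
Correct: flip bit 2 of r = 001110010011001 to get c = 011110010011001.


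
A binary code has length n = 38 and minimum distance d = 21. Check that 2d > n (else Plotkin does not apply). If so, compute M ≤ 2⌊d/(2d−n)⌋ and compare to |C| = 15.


Plotkin bound M ≤ 10; given |C| = 15 > bound (violated).

Check applicability: 2d = 42, n = 38.
2d − n = 4 > 0, so Plotkin applies.
Compute d/(2d−n) = 21/4 ≈ 5.2500.
⌊d/(2d−n)⌋ = 5.
Plotkin bound: M ≤ 2·5 = 10.
Given |C| = 15, check: VIOLATED.
This |C| is above the Plotkin bound, so no binary code with n = 38, d = 21 and 15 codewords exists.
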